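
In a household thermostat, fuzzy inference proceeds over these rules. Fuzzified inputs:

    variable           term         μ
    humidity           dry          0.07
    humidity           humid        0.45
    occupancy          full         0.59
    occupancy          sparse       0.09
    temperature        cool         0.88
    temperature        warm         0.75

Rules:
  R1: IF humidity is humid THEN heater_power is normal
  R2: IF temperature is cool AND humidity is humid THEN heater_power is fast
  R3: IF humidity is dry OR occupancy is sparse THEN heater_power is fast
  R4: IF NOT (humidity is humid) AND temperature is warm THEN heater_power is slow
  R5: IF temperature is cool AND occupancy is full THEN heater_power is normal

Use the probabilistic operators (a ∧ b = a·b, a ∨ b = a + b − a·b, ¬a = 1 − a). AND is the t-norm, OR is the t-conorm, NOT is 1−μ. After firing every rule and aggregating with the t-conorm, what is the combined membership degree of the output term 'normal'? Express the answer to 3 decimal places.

0.736

R1: humid=0.45 → w = 0.4500
R2: cool=0.88, humid=0.45; AND[a·b] → w = 0.3960
R3: dry=0.07, sparse=0.09; OR[a + b − a·b] → w = 0.1537
R4: ¬humid=1−0.45=0.55, warm=0.75; AND[a·b] → w = 0.4125
R5: cool=0.88, full=0.59; AND[a·b] → w = 0.5192
Rules with consequent 'normal': {R1, R5} → strengths 0.4500, 0.5192
Aggregate via t-conorm [a + b − a·b]: 0.7356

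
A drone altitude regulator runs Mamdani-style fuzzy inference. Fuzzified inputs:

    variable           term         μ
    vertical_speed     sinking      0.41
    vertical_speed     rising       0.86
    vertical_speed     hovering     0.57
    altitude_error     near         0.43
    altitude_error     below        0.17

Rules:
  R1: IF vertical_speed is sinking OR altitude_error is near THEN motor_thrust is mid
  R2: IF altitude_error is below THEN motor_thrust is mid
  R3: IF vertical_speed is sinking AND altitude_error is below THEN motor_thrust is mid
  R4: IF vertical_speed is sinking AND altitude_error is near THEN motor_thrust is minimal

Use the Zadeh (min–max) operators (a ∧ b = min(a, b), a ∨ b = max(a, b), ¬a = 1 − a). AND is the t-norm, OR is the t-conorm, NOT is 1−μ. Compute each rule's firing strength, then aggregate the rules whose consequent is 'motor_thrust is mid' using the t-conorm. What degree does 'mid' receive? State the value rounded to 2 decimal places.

0.43

R1: sinking=0.41, near=0.43; OR[max(a, b)] → w = 0.43
R2: below=0.17 → w = 0.17
R3: sinking=0.41, below=0.17; AND[min(a, b)] → w = 0.17
R4: sinking=0.41, near=0.43; AND[min(a, b)] → w = 0.41
Rules with consequent 'mid': {R1, R2, R3} → strengths 0.43, 0.17, 0.17
Aggregate via t-conorm [max(a, b)]: 0.43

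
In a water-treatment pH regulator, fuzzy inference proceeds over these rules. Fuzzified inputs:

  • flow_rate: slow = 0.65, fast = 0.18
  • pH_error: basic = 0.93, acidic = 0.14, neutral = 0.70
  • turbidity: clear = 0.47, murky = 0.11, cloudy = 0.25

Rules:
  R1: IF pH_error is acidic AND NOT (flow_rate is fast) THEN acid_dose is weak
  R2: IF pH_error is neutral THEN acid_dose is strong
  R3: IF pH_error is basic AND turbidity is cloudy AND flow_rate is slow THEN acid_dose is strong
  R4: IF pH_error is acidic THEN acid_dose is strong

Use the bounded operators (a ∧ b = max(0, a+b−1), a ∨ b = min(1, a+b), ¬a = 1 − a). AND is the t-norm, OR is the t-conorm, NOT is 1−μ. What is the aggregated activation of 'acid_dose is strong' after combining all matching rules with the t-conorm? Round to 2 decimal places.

R1: acidic=0.14, ¬fast=1−0.18=0.82; AND[max(0, a+b−1)] → w = 0.00
R2: neutral=0.70 → w = 0.70
R3: basic=0.93, cloudy=0.25, slow=0.65; AND[max(0, a+b−1)] → w = 0.00
R4: acidic=0.14 → w = 0.14
Rules with consequent 'strong': {R2, R3, R4} → strengths 0.70, 0.00, 0.14
Aggregate via t-conorm [min(1, a+b)]: 0.84

0.84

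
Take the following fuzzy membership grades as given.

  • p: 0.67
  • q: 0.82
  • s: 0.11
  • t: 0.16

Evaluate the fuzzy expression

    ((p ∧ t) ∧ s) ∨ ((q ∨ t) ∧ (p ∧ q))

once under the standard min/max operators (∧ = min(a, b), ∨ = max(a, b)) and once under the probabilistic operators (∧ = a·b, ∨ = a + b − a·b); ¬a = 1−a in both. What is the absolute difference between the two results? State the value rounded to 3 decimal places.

Under standard min/max:
  p ∧ t = min(a, b) on (0.67, 0.16) = 0.16
  (p ∧ t) ∧ s = min(a, b) on (0.16, 0.11) = 0.11
  q ∨ t = max(a, b) on (0.82, 0.16) = 0.82
  p ∧ q = min(a, b) on (0.67, 0.82) = 0.67
  (q ∨ t) ∧ (p ∧ q) = min(a, b) on (0.82, 0.67) = 0.67
  ((p ∧ t) ∧ s) ∨ ((q ∨ t) ∧ (p ∧ q)) = max(a, b) on (0.11, 0.67) = 0.67
  → value = 0.6700
Under probabilistic:
  p ∧ t = a·b on (0.6700, 0.1600) = 0.1072
  (p ∧ t) ∧ s = a·b on (0.1072, 0.1100) = 0.0118
  q ∨ t = a + b − a·b on (0.8200, 0.1600) = 0.8488
  p ∧ q = a·b on (0.6700, 0.8200) = 0.5494
  (q ∨ t) ∧ (p ∧ q) = a·b on (0.8488, 0.5494) = 0.4663
  ((p ∧ t) ∧ s) ∨ ((q ∨ t) ∧ (p ∧ q)) = a + b − a·b on (0.0118, 0.4663) = 0.4726
  → value = 0.4726
|0.6700 − 0.4726| = 0.197

0.197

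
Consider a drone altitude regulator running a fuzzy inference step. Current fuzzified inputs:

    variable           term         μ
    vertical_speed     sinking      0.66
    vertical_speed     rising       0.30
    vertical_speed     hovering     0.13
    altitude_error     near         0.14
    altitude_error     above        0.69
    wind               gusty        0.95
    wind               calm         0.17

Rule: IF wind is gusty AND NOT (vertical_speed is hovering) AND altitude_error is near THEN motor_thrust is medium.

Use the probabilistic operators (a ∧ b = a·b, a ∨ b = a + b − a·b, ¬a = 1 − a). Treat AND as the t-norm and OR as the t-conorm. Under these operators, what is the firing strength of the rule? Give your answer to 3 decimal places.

0.116

firing strength: gusty=0.95, ¬hovering=1−0.13=0.87, near=0.14; AND[a·b] → w = 0.1157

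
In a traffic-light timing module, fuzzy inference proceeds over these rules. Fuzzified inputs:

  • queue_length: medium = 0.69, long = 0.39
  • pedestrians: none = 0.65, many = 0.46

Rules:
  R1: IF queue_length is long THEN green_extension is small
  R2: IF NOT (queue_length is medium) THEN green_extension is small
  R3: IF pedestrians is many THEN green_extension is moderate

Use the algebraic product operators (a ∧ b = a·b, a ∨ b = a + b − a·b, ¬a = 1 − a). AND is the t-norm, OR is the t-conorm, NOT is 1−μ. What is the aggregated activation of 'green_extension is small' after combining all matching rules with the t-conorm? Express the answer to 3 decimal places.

0.579

R1: long=0.39 → w = 0.3900
R2: ¬medium=1−0.69=0.31 → w = 0.3100
R3: many=0.46 → w = 0.4600
Rules with consequent 'small': {R1, R2} → strengths 0.3900, 0.3100
Aggregate via t-conorm [a + b − a·b]: 0.5791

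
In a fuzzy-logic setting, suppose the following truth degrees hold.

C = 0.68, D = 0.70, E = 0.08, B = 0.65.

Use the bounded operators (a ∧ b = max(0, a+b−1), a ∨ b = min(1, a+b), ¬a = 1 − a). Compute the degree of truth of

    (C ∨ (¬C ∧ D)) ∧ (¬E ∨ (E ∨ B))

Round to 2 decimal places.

¬C = 1 − 0.68 = 0.32
¬C ∧ D = max(0, a+b−1) on (0.32, 0.70) = 0.02
C ∨ (¬C ∧ D) = min(1, a+b) on (0.68, 0.02) = 0.70
¬E = 1 − 0.08 = 0.92
E ∨ B = min(1, a+b) on (0.08, 0.65) = 0.73
¬E ∨ (E ∨ B) = min(1, a+b) on (0.92, 0.73) = 1.00
(C ∨ (¬C ∧ D)) ∧ (¬E ∨ (E ∨ B)) = max(0, a+b−1) on (0.70, 1.00) = 0.70

0.70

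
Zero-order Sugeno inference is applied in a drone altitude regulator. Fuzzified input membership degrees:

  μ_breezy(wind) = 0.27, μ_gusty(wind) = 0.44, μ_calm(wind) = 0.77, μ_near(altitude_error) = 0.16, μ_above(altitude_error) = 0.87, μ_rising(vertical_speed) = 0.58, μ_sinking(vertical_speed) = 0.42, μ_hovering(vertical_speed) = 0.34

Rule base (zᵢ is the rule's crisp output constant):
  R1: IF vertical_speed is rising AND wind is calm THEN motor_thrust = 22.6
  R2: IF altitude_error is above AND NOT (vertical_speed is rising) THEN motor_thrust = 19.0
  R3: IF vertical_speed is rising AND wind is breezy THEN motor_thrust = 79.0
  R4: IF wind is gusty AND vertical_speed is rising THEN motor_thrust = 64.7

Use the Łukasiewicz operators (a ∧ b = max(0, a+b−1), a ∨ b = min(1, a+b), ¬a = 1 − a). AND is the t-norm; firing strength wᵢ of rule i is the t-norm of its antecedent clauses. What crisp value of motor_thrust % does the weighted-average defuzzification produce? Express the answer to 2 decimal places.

22.29

R1 (z=22.6): rising=0.58, calm=0.77; AND[max(0, a+b−1)] → w = 0.35
R2 (z=19.0): above=0.87, ¬rising=1−0.58=0.42; AND[max(0, a+b−1)] → w = 0.29
R3 (z=79.0): rising=0.58, breezy=0.27; AND[max(0, a+b−1)] → w = 0.00
R4 (z=64.7): gusty=0.44, rising=0.58; AND[max(0, a+b−1)] → w = 0.02
Weighted average = (0.35·22.6 + 0.29·19.0 + 0.00·79.0 + 0.02·64.7) / (0.35 + 0.29 + 0.00 + 0.02)
  = 14.7140 / 0.6600 = 22.29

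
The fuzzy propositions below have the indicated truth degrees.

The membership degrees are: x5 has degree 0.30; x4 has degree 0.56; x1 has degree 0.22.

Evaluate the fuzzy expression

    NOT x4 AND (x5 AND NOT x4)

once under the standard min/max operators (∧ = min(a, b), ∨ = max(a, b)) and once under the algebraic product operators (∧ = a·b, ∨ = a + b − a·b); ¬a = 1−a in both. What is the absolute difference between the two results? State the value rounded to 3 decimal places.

0.242

Under standard min/max:
  NOT x4 = 1 − 0.56 = 0.44
  NOT x4 = 1 − 0.56 = 0.44
  x5 AND NOT x4 = min(a, b) on (0.30, 0.44) = 0.30
  NOT x4 AND (x5 AND NOT x4) = min(a, b) on (0.44, 0.30) = 0.30
  → value = 0.3000
Under algebraic product:
  NOT x4 = 1 − 0.5600 = 0.4400
  NOT x4 = 1 − 0.5600 = 0.4400
  x5 AND NOT x4 = a·b on (0.3000, 0.4400) = 0.1320
  NOT x4 AND (x5 AND NOT x4) = a·b on (0.4400, 0.1320) = 0.0581
  → value = 0.0581
|0.3000 − 0.0581| = 0.242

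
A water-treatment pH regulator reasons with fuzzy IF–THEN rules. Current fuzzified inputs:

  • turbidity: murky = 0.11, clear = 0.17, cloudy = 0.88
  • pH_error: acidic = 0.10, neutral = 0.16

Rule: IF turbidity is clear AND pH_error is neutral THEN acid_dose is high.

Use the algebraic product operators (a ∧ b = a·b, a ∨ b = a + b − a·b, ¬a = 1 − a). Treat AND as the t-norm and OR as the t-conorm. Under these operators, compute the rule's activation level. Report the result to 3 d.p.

firing strength: clear=0.17, neutral=0.16; AND[a·b] → w = 0.0272

0.027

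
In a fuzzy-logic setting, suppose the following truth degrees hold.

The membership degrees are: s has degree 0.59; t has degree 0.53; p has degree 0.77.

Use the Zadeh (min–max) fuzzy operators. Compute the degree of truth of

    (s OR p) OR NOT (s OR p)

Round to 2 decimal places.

0.77

s OR p = max(a, b) on (0.59, 0.77) = 0.77
s OR p = max(a, b) on (0.59, 0.77) = 0.77
NOT (s OR p) = 1 − 0.77 = 0.23
(s OR p) OR NOT (s OR p) = max(a, b) on (0.77, 0.23) = 0.77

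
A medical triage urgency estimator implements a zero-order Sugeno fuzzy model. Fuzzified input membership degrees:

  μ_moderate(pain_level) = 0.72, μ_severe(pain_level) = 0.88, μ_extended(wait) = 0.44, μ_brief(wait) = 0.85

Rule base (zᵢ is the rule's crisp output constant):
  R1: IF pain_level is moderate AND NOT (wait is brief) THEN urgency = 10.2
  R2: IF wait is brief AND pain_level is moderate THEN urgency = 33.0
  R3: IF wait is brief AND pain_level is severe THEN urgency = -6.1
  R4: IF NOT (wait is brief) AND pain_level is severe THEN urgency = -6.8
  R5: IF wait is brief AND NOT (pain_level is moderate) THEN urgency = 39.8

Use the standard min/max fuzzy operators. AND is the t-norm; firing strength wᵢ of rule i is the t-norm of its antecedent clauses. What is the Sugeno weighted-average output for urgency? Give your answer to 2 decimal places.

14.06

R1 (z=10.2): moderate=0.72, ¬brief=1−0.85=0.15; AND[min(a, b)] → w = 0.15
R2 (z=33.0): brief=0.85, moderate=0.72; AND[min(a, b)] → w = 0.72
R3 (z=-6.1): brief=0.85, severe=0.88; AND[min(a, b)] → w = 0.85
R4 (z=-6.8): ¬brief=1−0.85=0.15, severe=0.88; AND[min(a, b)] → w = 0.15
R5 (z=39.8): brief=0.85, ¬moderate=1−0.72=0.28; AND[min(a, b)] → w = 0.28
Weighted average = (0.15·10.2 + 0.72·33.0 + 0.85·-6.1 + 0.15·-6.8 + 0.28·39.8) / (0.15 + 0.72 + 0.85 + 0.15 + 0.28)
  = 30.2290 / 2.1500 = 14.06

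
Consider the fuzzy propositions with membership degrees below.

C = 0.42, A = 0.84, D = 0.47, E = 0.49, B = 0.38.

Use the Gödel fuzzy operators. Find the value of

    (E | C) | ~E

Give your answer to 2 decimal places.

0.51

E | C = max(a, b) on (0.49, 0.42) = 0.49
~E = 1 − 0.49 = 0.51
(E | C) | ~E = max(a, b) on (0.49, 0.51) = 0.51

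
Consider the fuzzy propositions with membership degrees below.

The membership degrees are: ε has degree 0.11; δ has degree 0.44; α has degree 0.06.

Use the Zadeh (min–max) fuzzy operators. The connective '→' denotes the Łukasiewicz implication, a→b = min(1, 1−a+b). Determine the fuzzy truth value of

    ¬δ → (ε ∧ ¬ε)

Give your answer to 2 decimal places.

¬δ = 1 − 0.44 = 0.56
¬ε = 1 − 0.11 = 0.89
ε ∧ ¬ε = min(a, b) on (0.11, 0.89) = 0.11
¬δ → (ε ∧ ¬ε)  [Łukasiewicz: min(1, 1−a+b)] with a=0.56, b=0.11 → 0.55

0.55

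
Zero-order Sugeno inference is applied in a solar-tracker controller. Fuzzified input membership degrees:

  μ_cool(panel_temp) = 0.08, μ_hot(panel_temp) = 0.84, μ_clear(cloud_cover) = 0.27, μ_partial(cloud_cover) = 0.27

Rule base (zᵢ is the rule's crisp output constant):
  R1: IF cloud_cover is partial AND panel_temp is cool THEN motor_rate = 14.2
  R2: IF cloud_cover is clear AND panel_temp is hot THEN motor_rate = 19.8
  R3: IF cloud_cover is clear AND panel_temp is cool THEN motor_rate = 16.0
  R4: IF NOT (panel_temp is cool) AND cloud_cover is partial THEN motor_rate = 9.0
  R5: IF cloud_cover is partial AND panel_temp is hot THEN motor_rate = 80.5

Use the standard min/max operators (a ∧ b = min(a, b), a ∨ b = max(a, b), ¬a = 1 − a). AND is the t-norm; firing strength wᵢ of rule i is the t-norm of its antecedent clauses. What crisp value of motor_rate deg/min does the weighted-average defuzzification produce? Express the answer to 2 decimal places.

32.91

R1 (z=14.2): partial=0.27, cool=0.08; AND[min(a, b)] → w = 0.08
R2 (z=19.8): clear=0.27, hot=0.84; AND[min(a, b)] → w = 0.27
R3 (z=16.0): clear=0.27, cool=0.08; AND[min(a, b)] → w = 0.08
R4 (z=9.0): ¬cool=1−0.08=0.92, partial=0.27; AND[min(a, b)] → w = 0.27
R5 (z=80.5): partial=0.27, hot=0.84; AND[min(a, b)] → w = 0.27
Weighted average = (0.08·14.2 + 0.27·19.8 + 0.08·16.0 + 0.27·9.0 + 0.27·80.5) / (0.08 + 0.27 + 0.08 + 0.27 + 0.27)
  = 31.9270 / 0.9700 = 32.91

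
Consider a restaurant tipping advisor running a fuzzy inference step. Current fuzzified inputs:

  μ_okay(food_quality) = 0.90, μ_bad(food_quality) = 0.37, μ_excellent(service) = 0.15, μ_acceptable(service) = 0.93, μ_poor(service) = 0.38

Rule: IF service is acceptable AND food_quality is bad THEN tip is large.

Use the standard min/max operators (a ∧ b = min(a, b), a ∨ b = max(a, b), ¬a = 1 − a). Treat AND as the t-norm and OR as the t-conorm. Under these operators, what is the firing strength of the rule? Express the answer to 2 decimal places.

firing strength: acceptable=0.93, bad=0.37; AND[min(a, b)] → w = 0.37

0.37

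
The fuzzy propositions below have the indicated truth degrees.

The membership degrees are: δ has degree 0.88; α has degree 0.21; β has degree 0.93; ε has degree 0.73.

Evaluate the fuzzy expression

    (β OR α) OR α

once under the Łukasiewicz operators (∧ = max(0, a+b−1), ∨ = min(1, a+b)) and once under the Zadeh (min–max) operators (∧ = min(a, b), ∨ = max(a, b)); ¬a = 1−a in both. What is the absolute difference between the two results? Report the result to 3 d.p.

0.070

Under Łukasiewicz:
  β OR α = min(1, a+b) on (0.93, 0.21) = 1.00
  (β OR α) OR α = min(1, a+b) on (1.00, 0.21) = 1.00
  → value = 1.0000
Under Zadeh (min–max):
  β OR α = max(a, b) on (0.93, 0.21) = 0.93
  (β OR α) OR α = max(a, b) on (0.93, 0.21) = 0.93
  → value = 0.9300
|1.0000 − 0.9300| = 0.070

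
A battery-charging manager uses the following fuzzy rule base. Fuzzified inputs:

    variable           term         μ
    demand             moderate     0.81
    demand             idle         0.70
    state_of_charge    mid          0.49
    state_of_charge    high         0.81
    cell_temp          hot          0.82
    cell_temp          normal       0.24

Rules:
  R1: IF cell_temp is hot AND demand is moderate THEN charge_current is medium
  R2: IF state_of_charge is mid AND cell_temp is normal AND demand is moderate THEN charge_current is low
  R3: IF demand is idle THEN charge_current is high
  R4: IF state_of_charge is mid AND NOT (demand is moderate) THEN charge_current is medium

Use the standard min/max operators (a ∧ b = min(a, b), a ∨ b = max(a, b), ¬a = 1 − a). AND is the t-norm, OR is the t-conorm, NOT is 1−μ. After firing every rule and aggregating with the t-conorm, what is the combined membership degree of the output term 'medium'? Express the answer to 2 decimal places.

0.81

R1: hot=0.82, moderate=0.81; AND[min(a, b)] → w = 0.81
R2: mid=0.49, normal=0.24, moderate=0.81; AND[min(a, b)] → w = 0.24
R3: idle=0.70 → w = 0.70
R4: mid=0.49, ¬moderate=1−0.81=0.19; AND[min(a, b)] → w = 0.19
Rules with consequent 'medium': {R1, R4} → strengths 0.81, 0.19
Aggregate via t-conorm [max(a, b)]: 0.81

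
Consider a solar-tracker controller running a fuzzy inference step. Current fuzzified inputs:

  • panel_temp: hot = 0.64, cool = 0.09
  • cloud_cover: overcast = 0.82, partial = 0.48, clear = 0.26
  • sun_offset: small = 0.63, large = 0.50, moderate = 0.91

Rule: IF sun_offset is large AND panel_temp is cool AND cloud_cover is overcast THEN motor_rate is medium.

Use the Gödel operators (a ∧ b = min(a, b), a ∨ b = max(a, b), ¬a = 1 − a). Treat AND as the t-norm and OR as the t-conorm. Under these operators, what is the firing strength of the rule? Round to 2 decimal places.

0.09

firing strength: large=0.50, cool=0.09, overcast=0.82; AND[min(a, b)] → w = 0.09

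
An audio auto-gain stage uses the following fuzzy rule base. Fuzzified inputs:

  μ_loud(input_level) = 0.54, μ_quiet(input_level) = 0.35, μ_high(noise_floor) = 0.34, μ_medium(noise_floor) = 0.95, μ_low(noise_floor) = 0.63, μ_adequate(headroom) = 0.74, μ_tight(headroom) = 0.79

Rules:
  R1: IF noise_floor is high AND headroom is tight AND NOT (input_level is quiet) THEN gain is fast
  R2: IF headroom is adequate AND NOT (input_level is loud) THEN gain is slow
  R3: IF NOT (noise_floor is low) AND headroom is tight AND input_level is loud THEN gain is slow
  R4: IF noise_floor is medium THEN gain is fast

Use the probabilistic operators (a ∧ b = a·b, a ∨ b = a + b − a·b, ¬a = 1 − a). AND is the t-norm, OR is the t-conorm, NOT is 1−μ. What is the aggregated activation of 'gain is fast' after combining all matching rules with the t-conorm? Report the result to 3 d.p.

R1: high=0.34, tight=0.79, ¬quiet=1−0.35=0.65; AND[a·b] → w = 0.1746
R2: adequate=0.74, ¬loud=1−0.54=0.46; AND[a·b] → w = 0.3404
R3: ¬low=1−0.63=0.37, tight=0.79, loud=0.54; AND[a·b] → w = 0.1578
R4: medium=0.95 → w = 0.9500
Rules with consequent 'fast': {R1, R4} → strengths 0.1746, 0.9500
Aggregate via t-conorm [a + b − a·b]: 0.9587

0.959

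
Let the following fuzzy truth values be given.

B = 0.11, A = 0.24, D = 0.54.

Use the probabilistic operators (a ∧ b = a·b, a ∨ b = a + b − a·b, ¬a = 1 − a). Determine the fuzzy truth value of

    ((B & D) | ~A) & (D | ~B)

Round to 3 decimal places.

B & D = a·b on (0.1100, 0.5400) = 0.0594
~A = 1 − 0.2400 = 0.7600
(B & D) | ~A = a + b − a·b on (0.0594, 0.7600) = 0.7743
~B = 1 − 0.1100 = 0.8900
D | ~B = a + b − a·b on (0.5400, 0.8900) = 0.9494
((B & D) | ~A) & (D | ~B) = a·b on (0.7743, 0.9494) = 0.7351

0.735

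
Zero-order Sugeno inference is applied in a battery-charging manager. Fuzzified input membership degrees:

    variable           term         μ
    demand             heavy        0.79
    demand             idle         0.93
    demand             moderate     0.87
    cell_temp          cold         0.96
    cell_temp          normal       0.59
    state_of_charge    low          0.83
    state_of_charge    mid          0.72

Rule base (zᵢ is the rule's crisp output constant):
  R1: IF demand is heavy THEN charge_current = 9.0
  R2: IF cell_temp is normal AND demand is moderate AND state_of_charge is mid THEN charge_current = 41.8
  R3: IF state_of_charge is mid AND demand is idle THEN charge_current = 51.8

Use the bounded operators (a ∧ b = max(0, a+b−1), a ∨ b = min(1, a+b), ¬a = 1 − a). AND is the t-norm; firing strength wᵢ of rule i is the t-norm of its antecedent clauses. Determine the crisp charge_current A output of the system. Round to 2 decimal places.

29.82

R1 (z=9.0): heavy=0.79 → w = 0.79
R2 (z=41.8): normal=0.59, moderate=0.87, mid=0.72; AND[max(0, a+b−1)] → w = 0.18
R3 (z=51.8): mid=0.72, idle=0.93; AND[max(0, a+b−1)] → w = 0.65
Weighted average = (0.79·9.0 + 0.18·41.8 + 0.65·51.8) / (0.79 + 0.18 + 0.65)
  = 48.3040 / 1.6200 = 29.82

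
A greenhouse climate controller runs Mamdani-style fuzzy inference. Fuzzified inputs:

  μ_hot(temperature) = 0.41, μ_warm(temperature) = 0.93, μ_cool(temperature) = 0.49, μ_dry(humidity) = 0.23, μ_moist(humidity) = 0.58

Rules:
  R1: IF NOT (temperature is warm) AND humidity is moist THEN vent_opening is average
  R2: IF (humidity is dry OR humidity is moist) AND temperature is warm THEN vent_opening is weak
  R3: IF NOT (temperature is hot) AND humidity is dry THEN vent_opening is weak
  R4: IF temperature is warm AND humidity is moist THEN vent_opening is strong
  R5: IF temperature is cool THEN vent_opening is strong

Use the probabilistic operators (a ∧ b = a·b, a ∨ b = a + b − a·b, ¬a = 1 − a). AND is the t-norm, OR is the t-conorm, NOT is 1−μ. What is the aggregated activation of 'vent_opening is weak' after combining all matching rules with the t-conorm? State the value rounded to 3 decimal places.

R1: ¬warm=1−0.93=0.07, moist=0.58; AND[a·b] → w = 0.0406
R2: (dry=0.23 OR moist=0.58) = 0.6766; AND[a·b] with warm=0.93 → w = 0.6292
R3: ¬hot=1−0.41=0.59, dry=0.23; AND[a·b] → w = 0.1357
R4: warm=0.93, moist=0.58; AND[a·b] → w = 0.5394
R5: cool=0.49 → w = 0.4900
Rules with consequent 'weak': {R2, R3} → strengths 0.6292, 0.1357
Aggregate via t-conorm [a + b − a·b]: 0.6796

0.680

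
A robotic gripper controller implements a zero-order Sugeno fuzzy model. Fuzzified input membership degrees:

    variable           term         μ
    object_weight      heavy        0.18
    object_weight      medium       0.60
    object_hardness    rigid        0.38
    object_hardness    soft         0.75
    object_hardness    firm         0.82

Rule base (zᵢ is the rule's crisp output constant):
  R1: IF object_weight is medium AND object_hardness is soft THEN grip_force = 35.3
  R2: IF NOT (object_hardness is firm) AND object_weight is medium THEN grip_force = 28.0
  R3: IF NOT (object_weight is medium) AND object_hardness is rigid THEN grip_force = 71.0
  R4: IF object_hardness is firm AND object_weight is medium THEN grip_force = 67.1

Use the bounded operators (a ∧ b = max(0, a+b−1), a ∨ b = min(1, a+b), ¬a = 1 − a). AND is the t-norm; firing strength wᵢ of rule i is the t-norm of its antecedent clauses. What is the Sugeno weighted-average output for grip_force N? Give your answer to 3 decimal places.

52.645

R1 (z=35.3): medium=0.60, soft=0.75; AND[max(0, a+b−1)] → w = 0.35
R2 (z=28.0): ¬firm=1−0.82=0.18, medium=0.60; AND[max(0, a+b−1)] → w = 0.00
R3 (z=71.0): ¬medium=1−0.60=0.40, rigid=0.38; AND[max(0, a+b−1)] → w = 0.00
R4 (z=67.1): firm=0.82, medium=0.60; AND[max(0, a+b−1)] → w = 0.42
Weighted average = (0.35·35.3 + 0.00·28.0 + 0.00·71.0 + 0.42·67.1) / (0.35 + 0.00 + 0.00 + 0.42)
  = 40.5370 / 0.7700 = 52.645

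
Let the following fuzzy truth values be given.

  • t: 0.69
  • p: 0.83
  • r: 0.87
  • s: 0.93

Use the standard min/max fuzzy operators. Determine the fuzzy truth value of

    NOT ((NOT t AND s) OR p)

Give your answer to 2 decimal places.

NOT t = 1 − 0.69 = 0.31
NOT t AND s = min(a, b) on (0.31, 0.93) = 0.31
(NOT t AND s) OR p = max(a, b) on (0.31, 0.83) = 0.83
NOT ((NOT t AND s) OR p) = 1 − 0.83 = 0.17

0.17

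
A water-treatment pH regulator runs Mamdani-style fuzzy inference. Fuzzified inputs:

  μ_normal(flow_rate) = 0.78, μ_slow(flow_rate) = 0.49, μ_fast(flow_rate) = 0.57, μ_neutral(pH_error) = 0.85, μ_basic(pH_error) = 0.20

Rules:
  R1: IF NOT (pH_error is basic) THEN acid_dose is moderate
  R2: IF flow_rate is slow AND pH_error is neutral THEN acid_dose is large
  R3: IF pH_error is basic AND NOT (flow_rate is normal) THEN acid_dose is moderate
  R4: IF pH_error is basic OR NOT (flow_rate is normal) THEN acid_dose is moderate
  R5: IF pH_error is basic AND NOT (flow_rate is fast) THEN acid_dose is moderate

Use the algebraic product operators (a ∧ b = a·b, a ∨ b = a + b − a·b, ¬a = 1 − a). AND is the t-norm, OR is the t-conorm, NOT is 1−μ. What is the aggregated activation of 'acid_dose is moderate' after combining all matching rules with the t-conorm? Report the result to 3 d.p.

0.891

R1: ¬basic=1−0.20=0.80 → w = 0.8000
R2: slow=0.49, neutral=0.85; AND[a·b] → w = 0.4165
R3: basic=0.20, ¬normal=1−0.78=0.22; AND[a·b] → w = 0.0440
R4: basic=0.20, ¬normal=1−0.78=0.22; OR[a + b − a·b] → w = 0.3760
R5: basic=0.20, ¬fast=1−0.57=0.43; AND[a·b] → w = 0.0860
Rules with consequent 'moderate': {R1, R3, R4, R5} → strengths 0.8000, 0.0440, 0.3760, 0.0860
Aggregate via t-conorm [a + b − a·b]: 0.8910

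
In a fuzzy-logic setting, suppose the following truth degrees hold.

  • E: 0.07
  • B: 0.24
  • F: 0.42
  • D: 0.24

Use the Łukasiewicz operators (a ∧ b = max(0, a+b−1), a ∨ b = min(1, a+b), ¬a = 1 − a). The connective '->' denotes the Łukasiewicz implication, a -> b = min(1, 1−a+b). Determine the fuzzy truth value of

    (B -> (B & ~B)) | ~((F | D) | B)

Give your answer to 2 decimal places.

~B = 1 − 0.24 = 0.76
B & ~B = max(0, a+b−1) on (0.24, 0.76) = 0.00
B -> (B & ~B)  [Łukasiewicz: min(1, 1−a+b)] with a=0.24, b=0.00 → 0.76
F | D = min(1, a+b) on (0.42, 0.24) = 0.66
(F | D) | B = min(1, a+b) on (0.66, 0.24) = 0.90
~((F | D) | B) = 1 − 0.90 = 0.10
(B -> (B & ~B)) | ~((F | D) | B) = min(1, a+b) on (0.76, 0.10) = 0.86

0.86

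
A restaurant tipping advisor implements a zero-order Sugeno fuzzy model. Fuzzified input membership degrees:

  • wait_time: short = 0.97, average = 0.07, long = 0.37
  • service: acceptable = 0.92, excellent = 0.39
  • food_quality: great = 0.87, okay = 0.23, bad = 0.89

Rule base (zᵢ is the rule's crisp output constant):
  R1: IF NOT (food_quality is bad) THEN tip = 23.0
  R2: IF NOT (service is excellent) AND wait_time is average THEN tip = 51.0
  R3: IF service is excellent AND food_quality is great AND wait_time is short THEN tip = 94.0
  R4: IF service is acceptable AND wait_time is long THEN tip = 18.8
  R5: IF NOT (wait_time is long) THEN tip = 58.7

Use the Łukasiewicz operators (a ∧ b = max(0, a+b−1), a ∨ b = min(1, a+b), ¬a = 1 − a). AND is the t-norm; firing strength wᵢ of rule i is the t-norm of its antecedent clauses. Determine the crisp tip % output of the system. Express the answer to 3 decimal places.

R1 (z=23.0): ¬bad=1−0.89=0.11 → w = 0.11
R2 (z=51.0): ¬excellent=1−0.39=0.61, average=0.07; AND[max(0, a+b−1)] → w = 0.00
R3 (z=94.0): excellent=0.39, great=0.87, short=0.97; AND[max(0, a+b−1)] → w = 0.23
R4 (z=18.8): acceptable=0.92, long=0.37; AND[max(0, a+b−1)] → w = 0.29
R5 (z=58.7): ¬long=1−0.37=0.63 → w = 0.63
Weighted average = (0.11·23.0 + 0.00·51.0 + 0.23·94.0 + 0.29·18.8 + 0.63·58.7) / (0.11 + 0.00 + 0.23 + 0.29 + 0.63)
  = 66.5830 / 1.2600 = 52.844

52.844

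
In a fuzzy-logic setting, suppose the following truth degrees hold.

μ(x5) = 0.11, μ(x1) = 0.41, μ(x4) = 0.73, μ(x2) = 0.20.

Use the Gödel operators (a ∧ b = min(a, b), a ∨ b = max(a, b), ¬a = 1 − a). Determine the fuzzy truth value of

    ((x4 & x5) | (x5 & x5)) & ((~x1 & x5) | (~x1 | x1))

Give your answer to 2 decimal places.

x4 & x5 = min(a, b) on (0.73, 0.11) = 0.11
x5 & x5 = min(a, b) on (0.11, 0.11) = 0.11
(x4 & x5) | (x5 & x5) = max(a, b) on (0.11, 0.11) = 0.11
~x1 = 1 − 0.41 = 0.59
~x1 & x5 = min(a, b) on (0.59, 0.11) = 0.11
~x1 = 1 − 0.41 = 0.59
~x1 | x1 = max(a, b) on (0.59, 0.41) = 0.59
(~x1 & x5) | (~x1 | x1) = max(a, b) on (0.11, 0.59) = 0.59
((x4 & x5) | (x5 & x5)) & ((~x1 & x5) | (~x1 | x1)) = min(a, b) on (0.11, 0.59) = 0.11

0.11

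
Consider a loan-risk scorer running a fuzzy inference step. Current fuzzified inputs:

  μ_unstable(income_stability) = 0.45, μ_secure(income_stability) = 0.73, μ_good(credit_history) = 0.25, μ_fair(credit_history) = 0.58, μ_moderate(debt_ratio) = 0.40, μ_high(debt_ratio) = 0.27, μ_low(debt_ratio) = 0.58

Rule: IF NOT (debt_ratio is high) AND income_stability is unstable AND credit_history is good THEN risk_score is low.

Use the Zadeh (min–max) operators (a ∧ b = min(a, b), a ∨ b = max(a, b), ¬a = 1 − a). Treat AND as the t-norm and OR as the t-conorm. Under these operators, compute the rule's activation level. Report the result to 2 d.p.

0.25

firing strength: ¬high=1−0.27=0.73, unstable=0.45, good=0.25; AND[min(a, b)] → w = 0.25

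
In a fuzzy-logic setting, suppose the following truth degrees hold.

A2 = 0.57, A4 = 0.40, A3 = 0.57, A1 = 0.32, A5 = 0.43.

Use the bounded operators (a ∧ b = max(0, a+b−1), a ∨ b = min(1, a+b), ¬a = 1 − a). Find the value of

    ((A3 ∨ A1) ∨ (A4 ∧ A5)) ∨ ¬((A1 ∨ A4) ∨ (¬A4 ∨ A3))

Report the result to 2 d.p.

A3 ∨ A1 = min(1, a+b) on (0.57, 0.32) = 0.89
A4 ∧ A5 = max(0, a+b−1) on (0.40, 0.43) = 0.00
(A3 ∨ A1) ∨ (A4 ∧ A5) = min(1, a+b) on (0.89, 0.00) = 0.89
A1 ∨ A4 = min(1, a+b) on (0.32, 0.40) = 0.72
¬A4 = 1 − 0.40 = 0.60
¬A4 ∨ A3 = min(1, a+b) on (0.60, 0.57) = 1.00
(A1 ∨ A4) ∨ (¬A4 ∨ A3) = min(1, a+b) on (0.72, 1.00) = 1.00
¬((A1 ∨ A4) ∨ (¬A4 ∨ A3)) = 1 − 1.00 = 0.00
((A3 ∨ A1) ∨ (A4 ∧ A5)) ∨ ¬((A1 ∨ A4) ∨ (¬A4 ∨ A3)) = min(1, a+b) on (0.89, 0.00) = 0.89

0.89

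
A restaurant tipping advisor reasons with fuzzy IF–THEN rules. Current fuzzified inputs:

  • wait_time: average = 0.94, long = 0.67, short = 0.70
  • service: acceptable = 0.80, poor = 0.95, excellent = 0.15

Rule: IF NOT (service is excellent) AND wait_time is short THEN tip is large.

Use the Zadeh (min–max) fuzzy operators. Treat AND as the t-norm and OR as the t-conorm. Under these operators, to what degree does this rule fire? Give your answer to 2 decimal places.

0.70

firing strength: ¬excellent=1−0.15=0.85, short=0.70; AND[min(a, b)] → w = 0.70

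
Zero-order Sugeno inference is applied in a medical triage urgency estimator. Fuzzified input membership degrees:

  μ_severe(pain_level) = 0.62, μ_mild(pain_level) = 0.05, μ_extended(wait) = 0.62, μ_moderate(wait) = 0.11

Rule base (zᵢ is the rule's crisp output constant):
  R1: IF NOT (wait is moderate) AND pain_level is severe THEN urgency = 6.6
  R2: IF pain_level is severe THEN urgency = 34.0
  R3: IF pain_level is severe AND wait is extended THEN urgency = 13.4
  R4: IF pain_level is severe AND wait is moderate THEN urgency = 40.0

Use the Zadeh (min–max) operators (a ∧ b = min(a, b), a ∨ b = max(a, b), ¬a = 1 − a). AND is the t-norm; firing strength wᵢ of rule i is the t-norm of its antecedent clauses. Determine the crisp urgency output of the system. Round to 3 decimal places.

R1 (z=6.6): ¬moderate=1−0.11=0.89, severe=0.62; AND[min(a, b)] → w = 0.62
R2 (z=34.0): severe=0.62 → w = 0.62
R3 (z=13.4): severe=0.62, extended=0.62; AND[min(a, b)] → w = 0.62
R4 (z=40.0): severe=0.62, moderate=0.11; AND[min(a, b)] → w = 0.11
Weighted average = (0.62·6.6 + 0.62·34.0 + 0.62·13.4 + 0.11·40.0) / (0.62 + 0.62 + 0.62 + 0.11)
  = 37.8800 / 1.9700 = 19.228

19.228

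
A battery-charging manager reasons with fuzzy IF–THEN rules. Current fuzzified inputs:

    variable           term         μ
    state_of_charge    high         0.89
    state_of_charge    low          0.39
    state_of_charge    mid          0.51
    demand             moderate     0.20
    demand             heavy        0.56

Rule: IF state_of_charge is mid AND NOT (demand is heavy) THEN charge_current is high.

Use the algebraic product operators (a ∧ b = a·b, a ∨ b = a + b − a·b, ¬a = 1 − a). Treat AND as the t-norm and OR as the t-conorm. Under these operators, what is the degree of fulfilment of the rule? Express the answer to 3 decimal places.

0.224

firing strength: mid=0.51, ¬heavy=1−0.56=0.44; AND[a·b] → w = 0.2244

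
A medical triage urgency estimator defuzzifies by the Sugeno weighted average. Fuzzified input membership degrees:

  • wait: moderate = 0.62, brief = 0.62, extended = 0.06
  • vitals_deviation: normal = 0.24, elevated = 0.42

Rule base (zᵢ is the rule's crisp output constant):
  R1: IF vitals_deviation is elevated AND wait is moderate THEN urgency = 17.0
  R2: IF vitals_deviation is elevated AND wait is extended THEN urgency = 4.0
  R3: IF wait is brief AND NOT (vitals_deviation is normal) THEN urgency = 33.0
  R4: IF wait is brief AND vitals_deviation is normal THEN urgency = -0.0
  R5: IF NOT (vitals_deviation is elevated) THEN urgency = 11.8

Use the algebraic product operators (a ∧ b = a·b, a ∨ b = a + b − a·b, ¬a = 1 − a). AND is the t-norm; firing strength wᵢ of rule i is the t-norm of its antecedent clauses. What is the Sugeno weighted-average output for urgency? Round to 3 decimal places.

R1 (z=17.0): elevated=0.42, moderate=0.62; AND[a·b] → w = 0.2604
R2 (z=4.0): elevated=0.42, extended=0.06; AND[a·b] → w = 0.0252
R3 (z=33.0): brief=0.62, ¬normal=1−0.24=0.76; AND[a·b] → w = 0.4712
R4 (z=-0.0): brief=0.62, normal=0.24; AND[a·b] → w = 0.1488
R5 (z=11.8): ¬elevated=1−0.42=0.58 → w = 0.5800
Weighted average = (0.2604·17.0 + 0.0252·4.0 + 0.4712·33.0 + 0.1488·-0.0 + 0.5800·11.8) / (0.2604 + 0.0252 + 0.4712 + 0.1488 + 0.5800)
  = 26.9212 / 1.4856 = 18.121

18.121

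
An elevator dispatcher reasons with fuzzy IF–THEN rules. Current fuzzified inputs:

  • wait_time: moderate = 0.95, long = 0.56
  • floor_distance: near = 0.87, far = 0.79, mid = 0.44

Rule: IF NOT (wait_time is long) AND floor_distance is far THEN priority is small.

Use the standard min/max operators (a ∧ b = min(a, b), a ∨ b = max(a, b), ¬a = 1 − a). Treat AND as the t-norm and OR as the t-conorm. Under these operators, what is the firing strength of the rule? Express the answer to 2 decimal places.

0.44

firing strength: ¬long=1−0.56=0.44, far=0.79; AND[min(a, b)] → w = 0.44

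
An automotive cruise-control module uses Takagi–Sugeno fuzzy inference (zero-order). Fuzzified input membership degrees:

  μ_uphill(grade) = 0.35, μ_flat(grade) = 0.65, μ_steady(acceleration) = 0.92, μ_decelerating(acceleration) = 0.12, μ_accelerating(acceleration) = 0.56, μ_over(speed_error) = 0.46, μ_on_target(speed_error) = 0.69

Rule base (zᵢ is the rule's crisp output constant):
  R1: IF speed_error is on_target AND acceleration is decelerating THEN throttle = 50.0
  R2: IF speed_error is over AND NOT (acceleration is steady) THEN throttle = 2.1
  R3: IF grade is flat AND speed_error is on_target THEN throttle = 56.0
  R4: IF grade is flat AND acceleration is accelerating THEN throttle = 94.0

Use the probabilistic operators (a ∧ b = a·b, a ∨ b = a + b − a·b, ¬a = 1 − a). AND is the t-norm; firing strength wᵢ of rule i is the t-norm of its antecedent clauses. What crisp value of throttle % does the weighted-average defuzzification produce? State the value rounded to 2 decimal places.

68.18

R1 (z=50.0): on_target=0.69, decelerating=0.12; AND[a·b] → w = 0.0828
R2 (z=2.1): over=0.46, ¬steady=1−0.92=0.08; AND[a·b] → w = 0.0368
R3 (z=56.0): flat=0.65, on_target=0.69; AND[a·b] → w = 0.4485
R4 (z=94.0): flat=0.65, accelerating=0.56; AND[a·b] → w = 0.3640
Weighted average = (0.0828·50.0 + 0.0368·2.1 + 0.4485·56.0 + 0.3640·94.0) / (0.0828 + 0.0368 + 0.4485 + 0.3640)
  = 63.5493 / 0.9321 = 68.18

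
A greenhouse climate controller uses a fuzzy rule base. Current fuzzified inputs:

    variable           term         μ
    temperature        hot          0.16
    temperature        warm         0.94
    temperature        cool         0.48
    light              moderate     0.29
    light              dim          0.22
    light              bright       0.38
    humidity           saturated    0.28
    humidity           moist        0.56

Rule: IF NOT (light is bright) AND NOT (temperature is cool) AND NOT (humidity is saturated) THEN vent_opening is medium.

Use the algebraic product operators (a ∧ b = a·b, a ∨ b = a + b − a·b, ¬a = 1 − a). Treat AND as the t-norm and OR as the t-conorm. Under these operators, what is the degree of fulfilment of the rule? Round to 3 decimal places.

firing strength: ¬bright=1−0.38=0.62, ¬cool=1−0.48=0.52, ¬saturated=1−0.28=0.72; AND[a·b] → w = 0.2321

0.232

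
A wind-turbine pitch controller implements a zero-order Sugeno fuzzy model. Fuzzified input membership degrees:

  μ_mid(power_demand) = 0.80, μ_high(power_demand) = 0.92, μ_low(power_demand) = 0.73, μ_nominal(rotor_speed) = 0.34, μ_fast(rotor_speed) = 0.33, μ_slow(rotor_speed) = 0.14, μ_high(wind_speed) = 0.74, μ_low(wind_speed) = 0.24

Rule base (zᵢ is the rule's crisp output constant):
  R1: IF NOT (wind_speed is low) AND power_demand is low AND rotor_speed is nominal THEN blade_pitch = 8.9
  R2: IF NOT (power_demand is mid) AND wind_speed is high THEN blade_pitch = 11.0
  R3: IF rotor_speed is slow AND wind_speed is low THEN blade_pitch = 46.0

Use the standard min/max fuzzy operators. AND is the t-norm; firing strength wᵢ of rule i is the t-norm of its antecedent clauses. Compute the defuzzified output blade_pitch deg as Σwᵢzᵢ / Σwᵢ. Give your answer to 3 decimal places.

17.156

R1 (z=8.9): ¬low=1−0.24=0.76, low=0.73, nominal=0.34; AND[min(a, b)] → w = 0.34
R2 (z=11.0): ¬mid=1−0.80=0.20, high=0.74; AND[min(a, b)] → w = 0.20
R3 (z=46.0): slow=0.14, low=0.24; AND[min(a, b)] → w = 0.14
Weighted average = (0.34·8.9 + 0.20·11.0 + 0.14·46.0) / (0.34 + 0.20 + 0.14)
  = 11.6660 / 0.6800 = 17.156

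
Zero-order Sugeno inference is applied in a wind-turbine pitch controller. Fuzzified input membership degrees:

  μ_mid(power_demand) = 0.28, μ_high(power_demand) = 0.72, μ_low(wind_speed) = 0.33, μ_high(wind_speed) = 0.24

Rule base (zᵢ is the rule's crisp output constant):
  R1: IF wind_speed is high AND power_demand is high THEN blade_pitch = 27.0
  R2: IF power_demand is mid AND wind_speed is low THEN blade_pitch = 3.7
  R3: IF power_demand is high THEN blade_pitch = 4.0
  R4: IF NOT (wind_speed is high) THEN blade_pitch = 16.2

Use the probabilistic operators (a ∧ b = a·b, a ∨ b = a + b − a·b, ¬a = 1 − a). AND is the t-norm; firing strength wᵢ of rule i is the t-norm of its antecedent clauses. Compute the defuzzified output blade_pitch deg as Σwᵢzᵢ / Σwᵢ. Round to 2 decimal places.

11.57

R1 (z=27.0): high=0.24, high=0.72; AND[a·b] → w = 0.1728
R2 (z=3.7): mid=0.28, low=0.33; AND[a·b] → w = 0.0924
R3 (z=4.0): high=0.72 → w = 0.7200
R4 (z=16.2): ¬high=1−0.24=0.76 → w = 0.7600
Weighted average = (0.1728·27.0 + 0.0924·3.7 + 0.7200·4.0 + 0.7600·16.2) / (0.1728 + 0.0924 + 0.7200 + 0.7600)
  = 20.1995 / 1.7452 = 11.57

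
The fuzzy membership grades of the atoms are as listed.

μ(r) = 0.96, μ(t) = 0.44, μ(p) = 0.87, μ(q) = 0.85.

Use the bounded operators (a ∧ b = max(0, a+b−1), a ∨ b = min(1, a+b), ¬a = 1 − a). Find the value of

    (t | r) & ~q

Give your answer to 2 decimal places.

0.15

t | r = min(1, a+b) on (0.44, 0.96) = 1.00
~q = 1 − 0.85 = 0.15
(t | r) & ~q = max(0, a+b−1) on (1.00, 0.15) = 0.15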